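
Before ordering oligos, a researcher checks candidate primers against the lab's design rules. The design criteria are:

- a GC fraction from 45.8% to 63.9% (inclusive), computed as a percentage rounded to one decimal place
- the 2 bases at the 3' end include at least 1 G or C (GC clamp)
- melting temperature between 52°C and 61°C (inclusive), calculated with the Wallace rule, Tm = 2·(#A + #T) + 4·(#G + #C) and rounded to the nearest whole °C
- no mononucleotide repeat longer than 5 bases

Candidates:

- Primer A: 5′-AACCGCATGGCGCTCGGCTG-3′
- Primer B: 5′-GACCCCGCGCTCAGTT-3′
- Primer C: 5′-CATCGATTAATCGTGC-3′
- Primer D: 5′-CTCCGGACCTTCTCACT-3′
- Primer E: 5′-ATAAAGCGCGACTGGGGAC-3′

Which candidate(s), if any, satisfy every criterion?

Primer D and Primer E.

Primer A (20 nt, A=3 T=3 G=7 C=7): GC 14/20 = 70.0%, outside 45.8–63.9% ✗; 3' end TG has 1 G/C ✓; Tm = 2·6 + 4·14 = 68°C, outside 52–61°C ✗; longest run = 2 ✓ — fails.
Primer B (16 nt, A=2 T=3 G=4 C=7): GC 11/16 = 68.8%, outside 45.8–63.9% ✗; 3' end TT has 0 G/C, need ≥1 ✗; Tm = 2·5 + 4·11 = 54°C ✓; longest run = 4 ✓ — fails.
Primer C (16 nt, A=4 T=5 G=3 C=4): GC 7/16 = 43.8%, outside 45.8–63.9% ✗; 3' end GC has 2 G/C ✓; Tm = 2·9 + 4·7 = 46°C, outside 52–61°C ✗; longest run = 2 ✓ — fails.
Primer D (17 nt, A=2 T=5 G=2 C=8): GC 10/17 = 58.8% ✓; 3' end CT has 1 G/C ✓; Tm = 2·7 + 4·10 = 54°C ✓; longest run = 2 ✓ — passes.
Primer E (19 nt, A=6 T=2 G=7 C=4): GC 11/19 = 57.9% ✓; 3' end AC has 1 G/C ✓; Tm = 2·8 + 4·11 = 60°C ✓; longest run = 4 ✓ — passes.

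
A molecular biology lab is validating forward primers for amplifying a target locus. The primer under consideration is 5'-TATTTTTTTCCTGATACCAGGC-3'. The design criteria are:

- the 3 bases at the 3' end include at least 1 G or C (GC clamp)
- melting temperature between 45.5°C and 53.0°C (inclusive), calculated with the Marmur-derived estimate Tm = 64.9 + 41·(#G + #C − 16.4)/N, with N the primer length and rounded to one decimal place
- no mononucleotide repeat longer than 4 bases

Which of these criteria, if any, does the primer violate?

Fails: homopolymer run.

Base counts: A=4, T=10, G=3, C=5 (length 22).
GC clamp: 3' end GGC has 3 G/C ✓
Tm: Tm = 64.9 + 41·(8 − 16.4)/22 = 49.2°C ✓
homopolymer run: longest run = 7, exceeds 4 ✗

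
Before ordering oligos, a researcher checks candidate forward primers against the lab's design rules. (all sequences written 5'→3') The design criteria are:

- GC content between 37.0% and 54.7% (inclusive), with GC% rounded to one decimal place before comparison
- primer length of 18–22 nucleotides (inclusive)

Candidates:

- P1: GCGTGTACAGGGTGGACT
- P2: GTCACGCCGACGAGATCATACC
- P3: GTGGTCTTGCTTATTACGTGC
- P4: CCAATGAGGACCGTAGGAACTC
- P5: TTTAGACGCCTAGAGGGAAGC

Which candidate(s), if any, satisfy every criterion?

P3, P4 and P5.

P1 (18 nt, A=3 T=4 G=8 C=3): GC 11/18 = 61.1%, outside 37.0–54.7% ✗; length 18 ✓ — fails.
P2 (22 nt, A=6 T=3 G=5 C=8): GC 13/22 = 59.1%, outside 37.0–54.7% ✗; length 22 ✓ — fails.
P3 (21 nt, A=2 T=9 G=6 C=4): GC 10/21 = 47.6% ✓; length 21 ✓ — passes.
P4 (22 nt, A=7 T=3 G=6 C=6): GC 12/22 = 54.5% ✓; length 22 ✓ — passes.
P5 (21 nt, A=6 T=4 G=7 C=4): GC 11/21 = 52.4% ✓; length 21 ✓ — passes.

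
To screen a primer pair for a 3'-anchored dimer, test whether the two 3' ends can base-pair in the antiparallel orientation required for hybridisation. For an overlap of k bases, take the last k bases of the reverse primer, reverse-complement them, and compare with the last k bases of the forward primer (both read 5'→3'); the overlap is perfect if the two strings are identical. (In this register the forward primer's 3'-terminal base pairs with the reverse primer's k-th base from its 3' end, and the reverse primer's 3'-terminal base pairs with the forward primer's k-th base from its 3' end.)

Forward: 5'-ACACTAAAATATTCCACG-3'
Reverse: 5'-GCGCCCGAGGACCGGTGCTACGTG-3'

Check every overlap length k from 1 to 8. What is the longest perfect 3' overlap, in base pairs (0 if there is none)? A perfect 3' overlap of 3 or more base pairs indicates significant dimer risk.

Longest perfect overlap: 4 complementary base pairs; significant dimer risk (threshold 3).

Last 8 bases (5'→3') — forward …ATTCCACG, reverse …GCTACGTG.
Reverse complement of the reverse primer's last 8 bases: CACGTAGC; its first k bases are the reverse complement of the reverse primer's last k bases, so a perfect k-base overlap needs the forward primer's last k bases to equal them.
Comparing (forward last k vs required): k=1: G vs C ✗; k=2: CG vs CA ✗; k=3: ACG vs CAC ✗; k=4: CACG vs CACG ✓; k=5: CCACG vs CACGT ✗; k=6: TCCACG vs CACGTA ✗; k=7: TTCCACG vs CACGTAG ✗; k=8: ATTCCACG vs CACGTAGC ✗.
Only k = 4 is perfect, so the longest perfect 3' overlap is 4.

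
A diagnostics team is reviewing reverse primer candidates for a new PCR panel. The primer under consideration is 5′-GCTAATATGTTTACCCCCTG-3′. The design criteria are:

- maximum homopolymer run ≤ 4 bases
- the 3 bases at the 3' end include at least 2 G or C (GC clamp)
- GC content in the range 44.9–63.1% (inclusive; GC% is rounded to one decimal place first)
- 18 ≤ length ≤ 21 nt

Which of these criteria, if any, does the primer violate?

Fails: homopolymer run.

Base counts: A=4, T=7, G=3, C=6 (length 20).
homopolymer run: longest run = 5, exceeds 4 ✗
GC clamp: 3' end CTG has 2 G/C ✓
GC content: GC 9/20 = 45.0% ✓
length: length 20 ✓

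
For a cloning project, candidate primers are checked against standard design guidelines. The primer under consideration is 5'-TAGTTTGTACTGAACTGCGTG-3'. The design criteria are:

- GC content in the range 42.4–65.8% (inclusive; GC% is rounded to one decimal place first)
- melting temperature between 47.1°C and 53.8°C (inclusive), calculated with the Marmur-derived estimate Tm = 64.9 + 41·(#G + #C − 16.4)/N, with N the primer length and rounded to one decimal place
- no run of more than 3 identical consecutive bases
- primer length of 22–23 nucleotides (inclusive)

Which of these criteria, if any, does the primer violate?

Fails: length.

Base counts: A=4, T=8, G=6, C=3 (length 21).
GC content: GC 9/21 = 42.9% ✓
Tm: Tm = 64.9 + 41·(9 − 16.4)/21 = 50.5°C ✓
homopolymer run: longest run = 3 ✓
length: length 21, outside 22–23 ✗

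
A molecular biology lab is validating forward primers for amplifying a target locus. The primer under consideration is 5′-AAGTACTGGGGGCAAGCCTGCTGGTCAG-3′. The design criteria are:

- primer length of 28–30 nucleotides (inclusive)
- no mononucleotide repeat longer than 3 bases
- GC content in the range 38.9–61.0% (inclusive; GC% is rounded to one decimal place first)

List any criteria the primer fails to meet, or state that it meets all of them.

Fails: homopolymer run.

Base counts: A=6, T=5, G=11, C=6 (length 28).
length: length 28 ✓
homopolymer run: longest run = 5, exceeds 3 ✗
GC content: GC 17/28 = 60.7% ✓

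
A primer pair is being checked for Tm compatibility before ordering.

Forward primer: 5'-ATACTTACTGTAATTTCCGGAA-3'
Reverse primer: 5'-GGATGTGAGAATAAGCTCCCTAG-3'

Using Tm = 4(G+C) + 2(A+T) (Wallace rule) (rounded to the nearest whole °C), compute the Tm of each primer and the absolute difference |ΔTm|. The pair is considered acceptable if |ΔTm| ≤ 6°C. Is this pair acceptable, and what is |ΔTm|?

Forward: A=7 T=8 G=3 C=4 → Tm = 2·15 + 4·7 = 58°C.
Reverse: A=7 T=5 G=7 C=4 → Tm = 2·12 + 4·11 = 68°C.
|ΔTm| = |58 − 68| = 10°C, > 6°C.

|ΔTm| = 10°C; the pair is not acceptable.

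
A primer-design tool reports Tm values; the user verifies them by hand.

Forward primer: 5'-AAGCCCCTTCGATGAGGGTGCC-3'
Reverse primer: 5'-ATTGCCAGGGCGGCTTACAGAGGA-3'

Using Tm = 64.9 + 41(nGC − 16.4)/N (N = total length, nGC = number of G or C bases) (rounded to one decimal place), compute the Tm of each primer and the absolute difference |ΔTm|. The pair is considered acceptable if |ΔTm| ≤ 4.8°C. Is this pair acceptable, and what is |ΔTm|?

|ΔTm| = 0.4°C; the pair is acceptable.

Forward: G+C = 14, N = 22 → Tm = 64.9 + 41·(14 − 16.4)/22 = 60.4°C.
Reverse: G+C = 14, N = 24 → Tm = 64.9 + 41·(14 − 16.4)/24 = 60.8°C.
|ΔTm| = |60.4 − 60.8| = 0.4°C, ≤ 4.8°C.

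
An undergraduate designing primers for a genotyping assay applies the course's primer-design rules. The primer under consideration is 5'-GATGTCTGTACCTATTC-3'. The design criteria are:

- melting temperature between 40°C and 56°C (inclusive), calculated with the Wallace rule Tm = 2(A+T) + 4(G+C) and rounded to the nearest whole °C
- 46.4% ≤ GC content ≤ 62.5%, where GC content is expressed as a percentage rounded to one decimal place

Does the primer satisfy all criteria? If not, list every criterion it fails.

Base counts: A=3, T=7, G=3, C=4 (length 17).
Tm: Tm = 2·10 + 4·7 = 48°C ✓
GC content: GC 7/17 = 41.2%, outside 46.4–62.5% ✗

Fails: GC content.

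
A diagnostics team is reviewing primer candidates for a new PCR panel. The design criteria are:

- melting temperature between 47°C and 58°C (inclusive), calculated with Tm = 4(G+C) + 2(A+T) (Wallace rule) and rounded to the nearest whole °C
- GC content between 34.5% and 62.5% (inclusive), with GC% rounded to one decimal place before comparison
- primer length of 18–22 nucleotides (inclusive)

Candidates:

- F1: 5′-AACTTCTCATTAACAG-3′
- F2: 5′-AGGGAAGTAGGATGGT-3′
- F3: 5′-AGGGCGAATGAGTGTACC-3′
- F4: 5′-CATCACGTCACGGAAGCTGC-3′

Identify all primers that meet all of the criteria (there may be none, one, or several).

F3 only.

F1 (16 nt, A=6 T=5 G=1 C=4): Tm = 2·11 + 4·5 = 42°C, outside 47–58°C ✗; GC 5/16 = 31.3%, outside 34.5–62.5% ✗; length 16, outside 18–22 ✗ — fails.
F2 (16 nt, A=5 T=3 G=8 C=0): Tm = 2·8 + 4·8 = 48°C ✓; GC 8/16 = 50.0% ✓; length 16, outside 18–22 ✗ — fails.
F3 (18 nt, A=5 T=3 G=7 C=3): Tm = 2·8 + 4·10 = 56°C ✓; GC 10/18 = 55.6% ✓; length 18 ✓ — passes.
F4 (20 nt, A=5 T=3 G=5 C=7): Tm = 2·8 + 4·12 = 64°C, outside 47–58°C ✗; GC 12/20 = 60.0% ✓; length 20 ✓ — fails.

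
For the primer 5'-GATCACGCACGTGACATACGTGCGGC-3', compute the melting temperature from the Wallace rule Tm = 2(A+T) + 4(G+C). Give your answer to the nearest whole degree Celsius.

Base counts: A=6, T=4, G=8, C=8 (length 26).
Tm = 2·(6+4) + 4·(8+8) = 2·10 + 4·16 = 20 + 64 = 84°C.

84°C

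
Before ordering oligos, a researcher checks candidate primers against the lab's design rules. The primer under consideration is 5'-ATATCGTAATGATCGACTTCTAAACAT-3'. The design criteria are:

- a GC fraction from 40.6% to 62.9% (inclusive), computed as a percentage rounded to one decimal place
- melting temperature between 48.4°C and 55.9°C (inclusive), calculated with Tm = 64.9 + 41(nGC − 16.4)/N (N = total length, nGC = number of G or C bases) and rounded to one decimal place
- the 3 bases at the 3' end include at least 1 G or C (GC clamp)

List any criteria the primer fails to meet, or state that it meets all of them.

Fails: GC content.

Base counts: A=10, T=9, G=3, C=5 (length 27).
GC content: GC 8/27 = 29.6%, outside 40.6–62.9% ✗
Tm: Tm = 64.9 + 41·(8 − 16.4)/27 = 52.1°C ✓
GC clamp: 3' end CAT has 1 G/C ✓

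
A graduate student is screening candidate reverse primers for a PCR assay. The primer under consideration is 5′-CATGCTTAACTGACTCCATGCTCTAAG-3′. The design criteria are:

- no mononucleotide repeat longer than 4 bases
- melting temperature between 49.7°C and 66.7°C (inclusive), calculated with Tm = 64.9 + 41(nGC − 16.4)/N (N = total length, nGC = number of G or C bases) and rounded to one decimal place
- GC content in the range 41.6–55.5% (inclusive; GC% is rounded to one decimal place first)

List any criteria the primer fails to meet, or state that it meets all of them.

Meets all criteria.

Base counts: A=7, T=8, G=4, C=8 (length 27).
homopolymer run: longest run = 2 ✓
Tm: Tm = 64.9 + 41·(12 − 16.4)/27 = 58.2°C ✓
GC content: GC 12/27 = 44.4% ✓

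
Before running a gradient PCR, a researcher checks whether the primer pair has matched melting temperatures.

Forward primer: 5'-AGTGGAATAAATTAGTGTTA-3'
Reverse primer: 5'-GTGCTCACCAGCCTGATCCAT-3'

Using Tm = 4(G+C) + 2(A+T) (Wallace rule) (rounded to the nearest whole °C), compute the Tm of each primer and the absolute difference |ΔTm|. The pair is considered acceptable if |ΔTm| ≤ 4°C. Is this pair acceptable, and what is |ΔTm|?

|ΔTm| = 16°C; the pair is not acceptable.

Forward: A=8 T=7 G=5 C=0 → Tm = 2·15 + 4·5 = 50°C.
Reverse: A=4 T=5 G=4 C=8 → Tm = 2·9 + 4·12 = 66°C.
|ΔTm| = |50 − 66| = 16°C, > 4°C.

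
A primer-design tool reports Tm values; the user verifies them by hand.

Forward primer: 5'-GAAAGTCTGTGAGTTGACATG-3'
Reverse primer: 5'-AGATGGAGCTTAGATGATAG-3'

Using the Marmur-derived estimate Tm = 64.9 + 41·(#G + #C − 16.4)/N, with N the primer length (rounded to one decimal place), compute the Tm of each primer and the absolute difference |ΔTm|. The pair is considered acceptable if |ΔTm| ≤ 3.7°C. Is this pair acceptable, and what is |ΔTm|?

|ΔTm| = 2.8°C; the pair is acceptable.

Forward: G+C = 9, N = 21 → Tm = 64.9 + 41·(9 − 16.4)/21 = 50.5°C.
Reverse: G+C = 8, N = 20 → Tm = 64.9 + 41·(8 − 16.4)/20 = 47.7°C.
|ΔTm| = |50.5 − 47.7| = 2.8°C, ≤ 3.7°C.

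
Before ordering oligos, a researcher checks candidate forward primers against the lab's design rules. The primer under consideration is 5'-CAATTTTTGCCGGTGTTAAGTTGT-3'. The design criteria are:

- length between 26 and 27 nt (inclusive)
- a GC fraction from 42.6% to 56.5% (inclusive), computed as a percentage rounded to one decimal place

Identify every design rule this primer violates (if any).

Base counts: A=4, T=11, G=6, C=3 (length 24).
length: length 24, outside 26–27 ✗
GC content: GC 9/24 = 37.5%, outside 42.6–56.5% ✗

Fails: length, GC content.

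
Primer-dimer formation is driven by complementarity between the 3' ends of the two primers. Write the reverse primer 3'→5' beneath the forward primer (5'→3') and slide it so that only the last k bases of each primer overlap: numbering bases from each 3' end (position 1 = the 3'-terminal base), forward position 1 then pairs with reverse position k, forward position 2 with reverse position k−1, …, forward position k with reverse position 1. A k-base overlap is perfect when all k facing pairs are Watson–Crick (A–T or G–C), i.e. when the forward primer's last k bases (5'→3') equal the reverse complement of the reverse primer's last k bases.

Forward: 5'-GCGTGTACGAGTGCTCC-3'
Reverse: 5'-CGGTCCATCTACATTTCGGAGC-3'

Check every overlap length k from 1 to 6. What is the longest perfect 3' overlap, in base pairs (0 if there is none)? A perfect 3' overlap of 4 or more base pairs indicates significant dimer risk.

Longest perfect overlap: 5 complementary base pairs; significant dimer risk (threshold 4).

Last 6 bases (5'→3') — forward …TGCTCC, reverse …CGGAGC.
Reverse complement of the reverse primer's last 6 bases: GCTCCG; its first k bases are the reverse complement of the reverse primer's last k bases, so a perfect k-base overlap needs the forward primer's last k bases to equal them.
Comparing (forward last k vs required): k=1: C vs G ✗; k=2: CC vs GC ✗; k=3: TCC vs GCT ✗; k=4: CTCC vs GCTC ✗; k=5: GCTCC vs GCTCC ✓; k=6: TGCTCC vs GCTCCG ✗.
Only k = 5 is perfect, so the longest perfect 3' overlap is 5.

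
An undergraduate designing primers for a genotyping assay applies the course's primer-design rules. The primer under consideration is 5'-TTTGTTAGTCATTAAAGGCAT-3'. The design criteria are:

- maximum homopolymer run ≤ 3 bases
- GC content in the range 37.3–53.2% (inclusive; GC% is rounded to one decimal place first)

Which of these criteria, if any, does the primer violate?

Base counts: A=6, T=9, G=4, C=2 (length 21).
homopolymer run: longest run = 3 ✓
GC content: GC 6/21 = 28.6%, outside 37.3–53.2% ✗

Fails: GC content.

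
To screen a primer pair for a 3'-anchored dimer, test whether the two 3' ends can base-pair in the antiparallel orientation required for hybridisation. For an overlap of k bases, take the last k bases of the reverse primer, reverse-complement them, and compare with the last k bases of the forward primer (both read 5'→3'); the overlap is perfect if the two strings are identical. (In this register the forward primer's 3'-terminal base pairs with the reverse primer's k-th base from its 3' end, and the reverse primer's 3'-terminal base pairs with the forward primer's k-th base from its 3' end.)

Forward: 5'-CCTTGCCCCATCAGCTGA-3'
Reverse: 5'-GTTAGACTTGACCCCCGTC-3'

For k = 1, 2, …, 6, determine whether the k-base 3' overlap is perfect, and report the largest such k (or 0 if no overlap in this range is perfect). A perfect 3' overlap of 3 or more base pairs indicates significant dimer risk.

Longest perfect overlap: 2 complementary base pairs; below the dimer-risk threshold (threshold 3).

Last 6 bases (5'→3') — forward …AGCTGA, reverse …CCCGTC.
Reverse complement of the reverse primer's last 6 bases: GACGGG; its first k bases are the reverse complement of the reverse primer's last k bases, so a perfect k-base overlap needs the forward primer's last k bases to equal them.
Comparing (forward last k vs required): k=1: A vs G ✗; k=2: GA vs GA ✓; k=3: TGA vs GAC ✗; k=4: CTGA vs GACG ✗; k=5: GCTGA vs GACGG ✗; k=6: AGCTGA vs GACGGG ✗.
Only k = 2 is perfect, so the longest perfect 3' overlap is 2.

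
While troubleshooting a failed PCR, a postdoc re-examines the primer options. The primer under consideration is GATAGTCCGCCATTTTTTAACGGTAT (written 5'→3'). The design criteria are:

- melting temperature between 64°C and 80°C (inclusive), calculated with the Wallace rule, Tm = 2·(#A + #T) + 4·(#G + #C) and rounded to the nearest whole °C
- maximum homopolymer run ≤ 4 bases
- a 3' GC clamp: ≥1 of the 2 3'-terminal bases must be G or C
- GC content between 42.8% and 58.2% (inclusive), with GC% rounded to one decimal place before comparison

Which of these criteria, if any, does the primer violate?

Fails: homopolymer run, GC clamp, GC content.

Base counts: A=6, T=10, G=5, C=5 (length 26).
Tm: Tm = 2·16 + 4·10 = 72°C ✓
homopolymer run: longest run = 6, exceeds 4 ✗
GC clamp: 3' end AT has 0 G/C, need ≥1 ✗
GC content: GC 10/26 = 38.5%, outside 42.8–58.2% ✗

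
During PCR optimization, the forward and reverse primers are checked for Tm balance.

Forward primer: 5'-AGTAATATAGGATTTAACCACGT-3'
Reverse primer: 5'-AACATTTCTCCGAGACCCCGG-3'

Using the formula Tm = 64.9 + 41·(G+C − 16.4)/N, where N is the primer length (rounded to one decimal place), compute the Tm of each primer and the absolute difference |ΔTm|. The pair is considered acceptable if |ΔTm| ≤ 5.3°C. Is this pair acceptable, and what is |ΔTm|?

Forward: G+C = 7, N = 23 → Tm = 64.9 + 41·(7 − 16.4)/23 = 48.1°C.
Reverse: G+C = 12, N = 21 → Tm = 64.9 + 41·(12 − 16.4)/21 = 56.3°C.
|ΔTm| = |48.1 − 56.3| = 8.2°C, > 5.3°C.

|ΔTm| = 8.2°C; the pair is not acceptable.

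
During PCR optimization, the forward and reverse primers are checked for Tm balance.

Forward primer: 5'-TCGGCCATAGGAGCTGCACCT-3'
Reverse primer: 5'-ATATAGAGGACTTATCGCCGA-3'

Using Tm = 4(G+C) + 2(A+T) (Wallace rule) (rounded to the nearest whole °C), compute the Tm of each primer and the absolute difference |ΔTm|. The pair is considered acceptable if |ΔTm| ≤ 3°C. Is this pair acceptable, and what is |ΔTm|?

Forward: A=4 T=4 G=6 C=7 → Tm = 2·8 + 4·13 = 68°C.
Reverse: A=7 T=5 G=5 C=4 → Tm = 2·12 + 4·9 = 60°C.
|ΔTm| = |68 − 60| = 8°C, > 3°C.

|ΔTm| = 8°C; the pair is not acceptable.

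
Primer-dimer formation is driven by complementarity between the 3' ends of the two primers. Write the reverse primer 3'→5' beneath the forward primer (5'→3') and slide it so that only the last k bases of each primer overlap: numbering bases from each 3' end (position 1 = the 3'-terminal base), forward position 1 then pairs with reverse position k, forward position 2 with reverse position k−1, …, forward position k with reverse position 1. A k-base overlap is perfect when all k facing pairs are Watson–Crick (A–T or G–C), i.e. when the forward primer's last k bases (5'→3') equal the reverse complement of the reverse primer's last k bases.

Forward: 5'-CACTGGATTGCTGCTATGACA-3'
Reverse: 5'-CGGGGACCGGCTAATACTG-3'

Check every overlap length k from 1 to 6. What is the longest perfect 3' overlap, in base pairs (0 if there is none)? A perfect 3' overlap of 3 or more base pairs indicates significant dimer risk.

Last 6 bases (5'→3') — forward …ATGACA, reverse …ATACTG.
Reverse complement of the reverse primer's last 6 bases: CAGTAT; its first k bases are the reverse complement of the reverse primer's last k bases, so a perfect k-base overlap needs the forward primer's last k bases to equal them.
Comparing (forward last k vs required): k=1: A vs C ✗; k=2: CA vs CA ✓; k=3: ACA vs CAG ✗; k=4: GACA vs CAGT ✗; k=5: TGACA vs CAGTA ✗; k=6: ATGACA vs CAGTAT ✗.
Only k = 2 is perfect, so the longest perfect 3' overlap is 2.

Longest perfect overlap: 2 complementary base pairs; below the dimer-risk threshold (threshold 3).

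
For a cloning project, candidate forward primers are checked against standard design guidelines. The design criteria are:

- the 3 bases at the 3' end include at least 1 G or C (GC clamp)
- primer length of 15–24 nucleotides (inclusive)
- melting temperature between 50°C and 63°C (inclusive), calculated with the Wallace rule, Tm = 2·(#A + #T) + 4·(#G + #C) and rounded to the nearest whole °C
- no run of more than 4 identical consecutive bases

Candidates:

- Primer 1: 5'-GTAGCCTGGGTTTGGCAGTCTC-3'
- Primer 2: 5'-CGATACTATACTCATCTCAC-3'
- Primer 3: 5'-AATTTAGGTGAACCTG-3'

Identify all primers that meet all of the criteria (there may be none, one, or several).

Primer 2 only.

Primer 1 (22 nt, A=2 T=7 G=8 C=5): 3' end CTC has 2 G/C ✓; length 22 ✓; Tm = 2·9 + 4·13 = 70°C, outside 50–63°C ✗; longest run = 3 ✓ — fails.
Primer 2 (20 nt, A=6 T=6 G=1 C=7): 3' end CAC has 2 G/C ✓; length 20 ✓; Tm = 2·12 + 4·8 = 56°C ✓; longest run = 1 ✓ — passes.
Primer 3 (16 nt, A=5 T=5 G=4 C=2): 3' end CTG has 2 G/C ✓; length 16 ✓; Tm = 2·10 + 4·6 = 44°C, outside 50–63°C ✗; longest run = 3 ✓ — fails.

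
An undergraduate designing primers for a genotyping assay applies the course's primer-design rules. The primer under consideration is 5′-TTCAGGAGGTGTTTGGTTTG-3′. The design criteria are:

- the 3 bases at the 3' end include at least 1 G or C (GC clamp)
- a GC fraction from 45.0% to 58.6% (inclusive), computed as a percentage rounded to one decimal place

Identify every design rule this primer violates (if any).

Meets all criteria.

Base counts: A=2, T=9, G=8, C=1 (length 20).
GC clamp: 3' end TTG has 1 G/C ✓
GC content: GC 9/20 = 45.0% ✓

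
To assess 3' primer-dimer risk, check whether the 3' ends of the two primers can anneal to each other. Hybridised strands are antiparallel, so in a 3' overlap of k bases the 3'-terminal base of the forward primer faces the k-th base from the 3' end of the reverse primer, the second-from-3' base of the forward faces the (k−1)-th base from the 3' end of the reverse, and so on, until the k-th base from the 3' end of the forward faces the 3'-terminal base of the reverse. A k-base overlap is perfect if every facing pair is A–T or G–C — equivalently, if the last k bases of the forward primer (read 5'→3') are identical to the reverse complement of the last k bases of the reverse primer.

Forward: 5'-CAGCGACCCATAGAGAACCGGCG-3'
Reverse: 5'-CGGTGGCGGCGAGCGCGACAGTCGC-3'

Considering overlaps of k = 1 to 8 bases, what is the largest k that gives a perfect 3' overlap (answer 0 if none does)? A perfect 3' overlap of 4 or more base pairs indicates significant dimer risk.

Last 8 bases (5'→3') — forward …AACCGGCG, reverse …ACAGTCGC.
Reverse complement of the reverse primer's last 8 bases: GCGACTGT; its first k bases are the reverse complement of the reverse primer's last k bases, so a perfect k-base overlap needs the forward primer's last k bases to equal them.
Comparing (forward last k vs required): k=1: G vs G ✓; k=2: CG vs GC ✗; k=3: GCG vs GCG ✓; k=4: GGCG vs GCGA ✗; k=5: CGGCG vs GCGAC ✗; k=6: CCGGCG vs GCGACT ✗; k=7: ACCGGCG vs GCGACTG ✗; k=8: AACCGGCG vs GCGACTGT ✗.
Perfect overlaps at k = 1, 3; the largest is 3.

Longest perfect overlap: 3 complementary base pairs; below the dimer-risk threshold (threshold 4).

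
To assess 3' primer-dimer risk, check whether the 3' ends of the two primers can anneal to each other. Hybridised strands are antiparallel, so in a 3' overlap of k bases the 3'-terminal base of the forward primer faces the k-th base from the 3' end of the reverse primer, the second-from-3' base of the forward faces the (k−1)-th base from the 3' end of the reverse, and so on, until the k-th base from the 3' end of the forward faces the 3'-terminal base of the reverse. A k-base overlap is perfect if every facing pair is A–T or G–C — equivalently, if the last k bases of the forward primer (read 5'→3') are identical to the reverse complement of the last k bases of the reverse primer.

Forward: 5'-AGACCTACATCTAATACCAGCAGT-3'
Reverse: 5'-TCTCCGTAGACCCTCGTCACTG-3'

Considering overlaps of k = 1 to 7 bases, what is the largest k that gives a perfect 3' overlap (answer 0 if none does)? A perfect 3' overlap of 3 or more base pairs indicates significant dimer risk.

Longest perfect overlap: 4 complementary base pairs; significant dimer risk (threshold 3).

Last 7 bases (5'→3') — forward …CAGCAGT, reverse …GTCACTG.
Reverse complement of the reverse primer's last 7 bases: CAGTGAC; its first k bases are the reverse complement of the reverse primer's last k bases, so a perfect k-base overlap needs the forward primer's last k bases to equal them.
Comparing (forward last k vs required): k=1: T vs C ✗; k=2: GT vs CA ✗; k=3: AGT vs CAG ✗; k=4: CAGT vs CAGT ✓; k=5: GCAGT vs CAGTG ✗; k=6: AGCAGT vs CAGTGA ✗; k=7: CAGCAGT vs CAGTGAC ✗.
Only k = 4 is perfect, so the longest perfect 3' overlap is 4.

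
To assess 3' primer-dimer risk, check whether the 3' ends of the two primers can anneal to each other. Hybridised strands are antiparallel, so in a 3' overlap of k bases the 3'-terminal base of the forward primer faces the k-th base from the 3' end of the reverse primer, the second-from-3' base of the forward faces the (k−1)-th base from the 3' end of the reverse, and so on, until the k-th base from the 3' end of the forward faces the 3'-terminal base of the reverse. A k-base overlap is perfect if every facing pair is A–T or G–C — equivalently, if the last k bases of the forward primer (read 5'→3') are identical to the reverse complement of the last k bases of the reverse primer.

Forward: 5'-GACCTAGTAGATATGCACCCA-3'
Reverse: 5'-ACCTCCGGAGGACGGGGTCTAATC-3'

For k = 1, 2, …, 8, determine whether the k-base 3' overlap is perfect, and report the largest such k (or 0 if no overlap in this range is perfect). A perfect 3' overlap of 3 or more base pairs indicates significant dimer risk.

Last 8 bases (5'→3') — forward …TGCACCCA, reverse …GTCTAATC.
Reverse complement of the reverse primer's last 8 bases: GATTAGAC; its first k bases are the reverse complement of the reverse primer's last k bases, so a perfect k-base overlap needs the forward primer's last k bases to equal them.
Comparing (forward last k vs required): k=1: A vs G ✗; k=2: CA vs GA ✗; k=3: CCA vs GAT ✗; k=4: CCCA vs GATT ✗; k=5: ACCCA vs GATTA ✗; k=6: CACCCA vs GATTAG ✗; k=7: GCACCCA vs GATTAGA ✗; k=8: TGCACCCA vs GATTAGAC ✗.
No overlap length from 1 to 8 is perfect, so the longest perfect 3' overlap is 0.

Longest perfect overlap: 0 complementary base pairs; below the dimer-risk threshold (threshold 3).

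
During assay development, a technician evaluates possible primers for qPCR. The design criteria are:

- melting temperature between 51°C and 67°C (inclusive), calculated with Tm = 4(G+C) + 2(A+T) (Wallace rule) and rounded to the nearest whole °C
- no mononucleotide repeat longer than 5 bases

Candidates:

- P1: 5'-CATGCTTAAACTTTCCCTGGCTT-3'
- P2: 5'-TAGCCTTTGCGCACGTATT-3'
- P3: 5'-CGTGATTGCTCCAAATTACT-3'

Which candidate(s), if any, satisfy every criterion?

P1, P2 and P3.

P1 (23 nt, A=4 T=9 G=3 C=7): Tm = 2·13 + 4·10 = 66°C ✓; longest run = 3 ✓ — passes.
P2 (19 nt, A=3 T=7 G=4 C=5): Tm = 2·10 + 4·9 = 56°C ✓; longest run = 3 ✓ — passes.
P3 (20 nt, A=5 T=7 G=3 C=5): Tm = 2·12 + 4·8 = 56°C ✓; longest run = 3 ✓ — passes.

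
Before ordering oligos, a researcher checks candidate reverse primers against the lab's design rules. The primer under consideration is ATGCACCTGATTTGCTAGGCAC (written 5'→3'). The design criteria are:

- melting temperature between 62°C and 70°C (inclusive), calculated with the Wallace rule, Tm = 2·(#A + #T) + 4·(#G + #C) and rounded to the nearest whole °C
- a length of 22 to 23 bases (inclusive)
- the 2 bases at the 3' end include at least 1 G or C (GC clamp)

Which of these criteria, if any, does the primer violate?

Meets all criteria.

Base counts: A=5, T=6, G=5, C=6 (length 22).
Tm: Tm = 2·11 + 4·11 = 66°C ✓
length: length 22 ✓
GC clamp: 3' end AC has 1 G/C ✓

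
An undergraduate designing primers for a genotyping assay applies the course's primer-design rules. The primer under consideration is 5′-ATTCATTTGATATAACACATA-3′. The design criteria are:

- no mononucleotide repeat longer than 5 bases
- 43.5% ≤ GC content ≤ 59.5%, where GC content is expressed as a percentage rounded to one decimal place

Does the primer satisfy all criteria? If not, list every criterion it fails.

Base counts: A=9, T=8, G=1, C=3 (length 21).
homopolymer run: longest run = 3 ✓
GC content: GC 4/21 = 19.0%, outside 43.5–59.5% ✗

Fails: GC content.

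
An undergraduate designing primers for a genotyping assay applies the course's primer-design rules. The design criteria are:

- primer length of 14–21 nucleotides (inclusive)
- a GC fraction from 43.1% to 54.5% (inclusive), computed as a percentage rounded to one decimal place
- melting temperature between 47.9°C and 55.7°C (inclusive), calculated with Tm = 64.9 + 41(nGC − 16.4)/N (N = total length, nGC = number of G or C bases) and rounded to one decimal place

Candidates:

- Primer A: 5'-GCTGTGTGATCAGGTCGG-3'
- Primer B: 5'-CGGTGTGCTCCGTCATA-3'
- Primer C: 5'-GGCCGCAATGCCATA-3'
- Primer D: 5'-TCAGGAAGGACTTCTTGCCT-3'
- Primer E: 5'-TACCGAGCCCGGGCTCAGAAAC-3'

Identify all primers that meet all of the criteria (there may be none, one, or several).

Primer A (18 nt, A=2 T=5 G=8 C=3): length 18 ✓; GC 11/18 = 61.1%, outside 43.1–54.5% ✗; Tm = 64.9 + 41·(11 − 16.4)/18 = 52.6°C ✓ — fails.
Primer B (17 nt, A=2 T=5 G=5 C=5): length 17 ✓; GC 10/17 = 58.8%, outside 43.1–54.5% ✗; Tm = 64.9 + 41·(10 − 16.4)/17 = 49.5°C ✓ — fails.
Primer C (15 nt, A=4 T=2 G=4 C=5): length 15 ✓; GC 9/15 = 60.0%, outside 43.1–54.5% ✗; Tm = 64.9 + 41·(9 − 16.4)/15 = 44.7°C, outside 47.9–55.7°C ✗ — fails.
Primer D (20 nt, A=4 T=6 G=5 C=5): length 20 ✓; GC 10/20 = 50.0% ✓; Tm = 64.9 + 41·(10 − 16.4)/20 = 51.8°C ✓ — passes.
Primer E (22 nt, A=6 T=2 G=6 C=8): length 22, outside 14–21 ✗; GC 14/22 = 63.6%, outside 43.1–54.5% ✗; Tm = 64.9 + 41·(14 − 16.4)/22 = 60.4°C, outside 47.9–55.7°C ✗ — fails.

Primer D only.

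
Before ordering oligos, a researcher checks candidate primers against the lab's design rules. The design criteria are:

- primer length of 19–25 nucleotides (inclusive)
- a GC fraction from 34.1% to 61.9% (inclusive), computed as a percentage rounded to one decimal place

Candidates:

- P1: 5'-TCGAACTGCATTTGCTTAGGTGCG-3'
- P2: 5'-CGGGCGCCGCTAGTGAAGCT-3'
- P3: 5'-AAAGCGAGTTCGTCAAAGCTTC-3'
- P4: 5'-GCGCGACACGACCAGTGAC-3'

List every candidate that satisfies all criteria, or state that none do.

P1 and P3.

P1 (24 nt, A=4 T=8 G=7 C=5): length 24 ✓; GC 12/24 = 50.0% ✓ — passes.
P2 (20 nt, A=3 T=3 G=8 C=6): length 20 ✓; GC 14/20 = 70.0%, outside 34.1–61.9% ✗ — fails.
P3 (22 nt, A=7 T=5 G=5 C=5): length 22 ✓; GC 10/22 = 45.5% ✓ — passes.
P4 (19 nt, A=5 T=1 G=6 C=7): length 19 ✓; GC 13/19 = 68.4%, outside 34.1–61.9% ✗ — fails.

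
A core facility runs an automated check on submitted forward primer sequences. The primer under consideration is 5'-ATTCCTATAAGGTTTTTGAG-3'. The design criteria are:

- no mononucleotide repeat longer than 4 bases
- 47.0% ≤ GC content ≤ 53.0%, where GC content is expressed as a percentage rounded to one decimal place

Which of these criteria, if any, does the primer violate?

Base counts: A=5, T=9, G=4, C=2 (length 20).
homopolymer run: longest run = 5, exceeds 4 ✗
GC content: GC 6/20 = 30.0%, outside 47.0–53.0% ✗

Fails: homopolymer run, GC content.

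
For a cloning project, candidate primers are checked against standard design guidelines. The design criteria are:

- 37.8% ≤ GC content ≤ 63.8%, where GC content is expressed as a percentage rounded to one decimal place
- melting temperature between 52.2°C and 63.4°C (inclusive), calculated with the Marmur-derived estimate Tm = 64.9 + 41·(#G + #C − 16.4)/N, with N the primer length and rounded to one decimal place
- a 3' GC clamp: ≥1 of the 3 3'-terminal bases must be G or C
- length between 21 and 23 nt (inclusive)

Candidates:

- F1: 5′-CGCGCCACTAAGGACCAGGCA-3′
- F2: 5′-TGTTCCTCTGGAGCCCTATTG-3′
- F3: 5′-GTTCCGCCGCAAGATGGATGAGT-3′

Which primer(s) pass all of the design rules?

F2 and F3.

F1 (21 nt, A=6 T=1 G=6 C=8): GC 14/21 = 66.7%, outside 37.8–63.8% ✗; Tm = 64.9 + 41·(14 − 16.4)/21 = 60.2°C ✓; 3' end GCA has 2 G/C ✓; length 21 ✓ — fails.
F2 (21 nt, A=2 T=8 G=5 C=6): GC 11/21 = 52.4% ✓; Tm = 64.9 + 41·(11 − 16.4)/21 = 54.4°C ✓; 3' end TTG has 1 G/C ✓; length 21 ✓ — passes.
F3 (23 nt, A=5 T=5 G=8 C=5): GC 13/23 = 56.5% ✓; Tm = 64.9 + 41·(13 − 16.4)/23 = 58.8°C ✓; 3' end AGT has 1 G/C ✓; length 23 ✓ — passes.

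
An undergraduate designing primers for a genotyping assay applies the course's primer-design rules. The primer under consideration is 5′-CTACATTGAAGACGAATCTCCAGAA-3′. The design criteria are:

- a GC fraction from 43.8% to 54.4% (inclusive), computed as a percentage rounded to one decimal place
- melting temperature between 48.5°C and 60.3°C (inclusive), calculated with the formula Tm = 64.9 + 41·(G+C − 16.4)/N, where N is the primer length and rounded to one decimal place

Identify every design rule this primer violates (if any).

Base counts: A=10, T=5, G=4, C=6 (length 25).
GC content: GC 10/25 = 40.0%, outside 43.8–54.4% ✗
Tm: Tm = 64.9 + 41·(10 − 16.4)/25 = 54.4°C ✓

Fails: GC content.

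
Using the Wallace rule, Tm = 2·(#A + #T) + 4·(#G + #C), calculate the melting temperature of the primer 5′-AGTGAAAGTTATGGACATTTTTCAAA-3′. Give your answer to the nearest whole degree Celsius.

Base counts: A=10, T=9, G=5, C=2 (length 26).
Tm = 2·(10+9) + 4·(5+2) = 2·19 + 4·7 = 38 + 28 = 66°C.

66°C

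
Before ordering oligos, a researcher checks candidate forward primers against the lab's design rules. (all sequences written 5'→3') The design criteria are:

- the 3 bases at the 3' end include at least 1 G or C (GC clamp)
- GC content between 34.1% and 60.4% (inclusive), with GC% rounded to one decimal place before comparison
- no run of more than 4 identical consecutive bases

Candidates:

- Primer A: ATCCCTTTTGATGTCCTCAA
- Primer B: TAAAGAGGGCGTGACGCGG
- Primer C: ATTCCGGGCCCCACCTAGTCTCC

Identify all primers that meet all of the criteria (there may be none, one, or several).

Primer A only.

Primer A (20 nt, A=4 T=8 G=2 C=6): 3' end CAA has 1 G/C ✓; GC 8/20 = 40.0% ✓; longest run = 4 ✓ — passes.
Primer B (19 nt, A=5 T=2 G=9 C=3): 3' end CGG has 3 G/C ✓; GC 12/19 = 63.2%, outside 34.1–60.4% ✗; longest run = 3 ✓ — fails.
Primer C (23 nt, A=3 T=5 G=4 C=11): 3' end TCC has 2 G/C ✓; GC 15/23 = 65.2%, outside 34.1–60.4% ✗; longest run = 4 ✓ — fails.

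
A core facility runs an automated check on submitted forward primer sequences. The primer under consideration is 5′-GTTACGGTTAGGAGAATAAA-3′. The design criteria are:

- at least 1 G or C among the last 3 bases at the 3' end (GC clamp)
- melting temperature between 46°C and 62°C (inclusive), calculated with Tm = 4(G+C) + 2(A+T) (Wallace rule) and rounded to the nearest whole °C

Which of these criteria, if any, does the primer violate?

Base counts: A=8, T=5, G=6, C=1 (length 20).
GC clamp: 3' end AAA has 0 G/C, need ≥1 ✗
Tm: Tm = 2·13 + 4·7 = 54°C ✓

Fails: GC clamp.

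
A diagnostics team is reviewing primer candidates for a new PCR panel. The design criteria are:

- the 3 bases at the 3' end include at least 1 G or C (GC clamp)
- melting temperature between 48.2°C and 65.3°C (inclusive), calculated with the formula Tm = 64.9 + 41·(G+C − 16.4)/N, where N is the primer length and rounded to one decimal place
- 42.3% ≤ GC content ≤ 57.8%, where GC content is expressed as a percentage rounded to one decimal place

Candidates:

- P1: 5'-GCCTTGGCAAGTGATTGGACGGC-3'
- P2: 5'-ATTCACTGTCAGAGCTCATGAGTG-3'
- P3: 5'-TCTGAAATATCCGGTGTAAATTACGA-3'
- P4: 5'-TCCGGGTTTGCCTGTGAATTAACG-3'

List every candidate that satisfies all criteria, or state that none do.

P1 (23 nt, A=4 T=5 G=9 C=5): 3' end GGC has 3 G/C ✓; Tm = 64.9 + 41·(14 − 16.4)/23 = 60.6°C ✓; GC 14/23 = 60.9%, outside 42.3–57.8% ✗ — fails.
P2 (24 nt, A=6 T=7 G=6 C=5): 3' end GTG has 2 G/C ✓; Tm = 64.9 + 41·(11 − 16.4)/24 = 55.7°C ✓; GC 11/24 = 45.8% ✓ — passes.
P3 (26 nt, A=9 T=8 G=5 C=4): 3' end CGA has 2 G/C ✓; Tm = 64.9 + 41·(9 − 16.4)/26 = 53.2°C ✓; GC 9/26 = 34.6%, outside 42.3–57.8% ✗ — fails.
P4 (24 nt, A=4 T=8 G=7 C=5): 3' end ACG has 2 G/C ✓; Tm = 64.9 + 41·(12 − 16.4)/24 = 57.4°C ✓; GC 12/24 = 50.0% ✓ — passes.

P2 and P4.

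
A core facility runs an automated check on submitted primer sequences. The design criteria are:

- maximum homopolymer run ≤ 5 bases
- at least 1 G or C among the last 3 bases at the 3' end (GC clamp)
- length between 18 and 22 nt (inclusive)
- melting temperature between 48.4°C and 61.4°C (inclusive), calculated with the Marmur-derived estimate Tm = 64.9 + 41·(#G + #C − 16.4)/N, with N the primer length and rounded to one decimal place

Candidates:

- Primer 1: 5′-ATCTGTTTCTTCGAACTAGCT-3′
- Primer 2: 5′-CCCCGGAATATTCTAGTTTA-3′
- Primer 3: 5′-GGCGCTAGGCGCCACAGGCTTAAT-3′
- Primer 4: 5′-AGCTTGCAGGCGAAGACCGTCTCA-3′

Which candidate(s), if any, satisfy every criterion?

Primer 1 only.

Primer 1 (21 nt, A=4 T=9 G=3 C=5): longest run = 3 ✓; 3' end GCT has 2 G/C ✓; length 21 ✓; Tm = 64.9 + 41·(8 − 16.4)/21 = 48.5°C ✓ — passes.
Primer 2 (20 nt, A=5 T=7 G=3 C=5): longest run = 4 ✓; 3' end TTA has 0 G/C, need ≥1 ✗; length 20 ✓; Tm = 64.9 + 41·(8 − 16.4)/20 = 47.7°C, outside 48.4–61.4°C ✗ — fails.
Primer 3 (24 nt, A=5 T=4 G=8 C=7): longest run = 2 ✓; 3' end AAT has 0 G/C, need ≥1 ✗; length 24, outside 18–22 ✗; Tm = 64.9 + 41·(15 − 16.4)/24 = 62.5°C, outside 48.4–61.4°C ✗ — fails.
Primer 4 (24 nt, A=6 T=4 G=7 C=7): longest run = 2 ✓; 3' end TCA has 1 G/C ✓; length 24, outside 18–22 ✗; Tm = 64.9 + 41·(14 − 16.4)/24 = 60.8°C ✓ — fails.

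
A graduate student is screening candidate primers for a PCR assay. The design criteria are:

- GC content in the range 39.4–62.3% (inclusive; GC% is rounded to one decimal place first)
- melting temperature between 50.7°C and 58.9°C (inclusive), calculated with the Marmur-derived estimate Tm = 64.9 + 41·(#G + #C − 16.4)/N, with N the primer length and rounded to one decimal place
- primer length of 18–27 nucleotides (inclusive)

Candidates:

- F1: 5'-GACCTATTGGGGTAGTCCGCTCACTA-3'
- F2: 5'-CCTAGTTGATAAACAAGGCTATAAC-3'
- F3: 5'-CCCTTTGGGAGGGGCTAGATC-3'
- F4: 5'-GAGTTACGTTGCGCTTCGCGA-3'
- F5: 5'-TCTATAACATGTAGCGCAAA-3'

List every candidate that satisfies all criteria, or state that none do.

F1 (26 nt, A=5 T=7 G=7 C=7): GC 14/26 = 53.8% ✓; Tm = 64.9 + 41·(14 − 16.4)/26 = 61.1°C, outside 50.7–58.9°C ✗; length 26 ✓ — fails.
F2 (25 nt, A=10 T=6 G=4 C=5): GC 9/25 = 36.0%, outside 39.4–62.3% ✗; Tm = 64.9 + 41·(9 − 16.4)/25 = 52.8°C ✓; length 25 ✓ — fails.
F3 (21 nt, A=3 T=5 G=8 C=5): GC 13/21 = 61.9% ✓; Tm = 64.9 + 41·(13 − 16.4)/21 = 58.3°C ✓; length 21 ✓ — passes.
F4 (21 nt, A=3 T=6 G=7 C=5): GC 12/21 = 57.1% ✓; Tm = 64.9 + 41·(12 − 16.4)/21 = 56.3°C ✓; length 21 ✓ — passes.
F5 (20 nt, A=8 T=5 G=3 C=4): GC 7/20 = 35.0%, outside 39.4–62.3% ✗; Tm = 64.9 + 41·(7 − 16.4)/20 = 45.6°C, outside 50.7–58.9°C ✗; length 20 ✓ — fails.

F3 and F4.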